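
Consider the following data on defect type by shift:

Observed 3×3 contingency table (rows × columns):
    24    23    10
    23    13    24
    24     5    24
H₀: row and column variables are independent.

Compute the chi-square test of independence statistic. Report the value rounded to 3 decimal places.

Row totals [57, 60, 53], col totals [71, 41, 58], n=170
χ² = (24−23.81)²/23.81 + (23−13.75)²/13.75 + (10−19.45)²/19.45 + (23−25.06)²/25.06 + (13−14.47)²/14.47 + (24−20.47)²/20.47 + (24−22.14)²/22.14 + (5−12.78)²/12.78 + (24−18.08)²/18.08 = 18.5778
df = 4

test statistic = 18.578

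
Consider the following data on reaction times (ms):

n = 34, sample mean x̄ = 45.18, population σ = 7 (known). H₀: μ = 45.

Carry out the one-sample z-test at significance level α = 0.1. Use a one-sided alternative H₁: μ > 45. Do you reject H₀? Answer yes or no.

reject H₀: no

SE = σ/√n = 7/√34 = 1.2005
z = (x̄−μ₀)/SE = (45.18−45)/1.2005 = 0.1499
p-value (one-sided, H₁ greater) = 0.44041
At α=0.1: p ≥ α → fail to reject H₀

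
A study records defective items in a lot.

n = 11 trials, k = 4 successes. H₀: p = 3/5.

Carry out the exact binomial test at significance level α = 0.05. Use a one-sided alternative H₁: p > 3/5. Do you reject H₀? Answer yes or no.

reject H₀: no

Exact binomial: n=11, k=4, p₀=3/5=0.6000
P(X≥4) from Σ C(n,i)·p₀^i·(1−p₀)^(n−i)
p-value (one-sided, H₁ greater) = 0.97072
At α=0.05: p ≥ α → fail to reject H₀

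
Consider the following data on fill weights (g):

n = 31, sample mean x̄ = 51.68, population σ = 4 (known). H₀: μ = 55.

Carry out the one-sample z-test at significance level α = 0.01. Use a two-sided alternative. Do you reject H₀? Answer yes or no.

reject H₀: yes

SE = σ/√n = 4/√31 = 0.7184
z = (x̄−μ₀)/SE = (51.68−55)/0.7184 = -4.6212
p-value (two-sided) = 0.00000
At α=0.01: p < α → reject H₀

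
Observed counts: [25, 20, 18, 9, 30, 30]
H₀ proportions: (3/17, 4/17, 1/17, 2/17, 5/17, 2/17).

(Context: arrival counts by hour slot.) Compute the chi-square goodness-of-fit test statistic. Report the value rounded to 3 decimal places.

test statistic = 35.789

n = 132; E_i = n·p_i = [23.29, 31.06, 7.76, 15.53, 38.82, 15.53]
χ² = (25−23.29)²/23.29 + (20−31.06)²/31.06 + (18−7.76)²/7.76 + (9−15.53)²/15.53 + (30−38.82)²/38.82 + (30−15.53)²/15.53 = 35.7891
df = 5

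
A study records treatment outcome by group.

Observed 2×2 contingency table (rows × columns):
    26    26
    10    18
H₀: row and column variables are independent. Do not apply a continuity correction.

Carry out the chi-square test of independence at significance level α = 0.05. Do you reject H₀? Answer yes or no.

reject H₀: no

Row totals [52, 28], col totals [36, 44], n=80
χ² = (26−23.40)²/23.40 + (26−28.60)²/28.60 + (10−12.60)²/12.60 + (18−15.40)²/15.40 = 1.5007
df = 1
p-value (upper-tail) = 0.22056
At α=0.05: p ≥ α → fail to reject H₀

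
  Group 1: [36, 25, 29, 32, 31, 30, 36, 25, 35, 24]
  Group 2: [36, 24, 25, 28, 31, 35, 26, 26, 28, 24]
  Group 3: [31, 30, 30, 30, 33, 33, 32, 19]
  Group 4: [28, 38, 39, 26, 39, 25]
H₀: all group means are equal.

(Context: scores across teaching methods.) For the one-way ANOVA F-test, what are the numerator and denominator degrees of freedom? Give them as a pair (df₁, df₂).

k = 4 groups, N = 34 total
df = (k−1, N−k) = (4−1, 34−4) = (3, 30)

degrees of freedom = [3, 30]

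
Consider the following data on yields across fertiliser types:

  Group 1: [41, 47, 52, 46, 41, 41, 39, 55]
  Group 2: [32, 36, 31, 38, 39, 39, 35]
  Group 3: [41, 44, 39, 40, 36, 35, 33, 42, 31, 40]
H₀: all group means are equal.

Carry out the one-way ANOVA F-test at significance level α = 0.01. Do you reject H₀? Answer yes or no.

Group means [45.25, 35.71, 38.10], grand mean 39.720
SSB = Σnᵢ(x̄ᵢ−x̄)² = 383.211; SSW = ΣΣ(x−x̄ᵢ)² = 457.829
MSB = 383.211/2 = 191.6057; MSW = 457.829/22 = 20.8104
F = MSB/MSW = 9.2072
df = (2, 22)
p-value (upper-tail) = 0.00124
At α=0.01: p < α → reject H₀

reject H₀: yes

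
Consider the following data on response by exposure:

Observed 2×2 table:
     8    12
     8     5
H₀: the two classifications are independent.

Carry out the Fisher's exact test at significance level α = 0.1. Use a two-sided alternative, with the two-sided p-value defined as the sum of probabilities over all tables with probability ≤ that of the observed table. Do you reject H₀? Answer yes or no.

Margins: r₁=20, r₂=13, c₁=16, c₂=17, n=33
p_obs = C(20,8)·C(13,8)/C(33,16); sum pmf over tables with pmf ≤ p_obs
p-value (two-sided) = 0.29600
At α=0.1: p ≥ α → fail to reject H₀

reject H₀: no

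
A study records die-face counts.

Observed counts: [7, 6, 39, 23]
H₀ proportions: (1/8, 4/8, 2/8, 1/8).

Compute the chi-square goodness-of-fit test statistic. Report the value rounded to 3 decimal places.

test statistic = 68.733

n = 75; E_i = n·p_i = [9.38, 37.50, 18.75, 9.38]
χ² = (7−9.38)²/9.38 + (6−37.50)²/37.50 + (39−18.75)²/18.75 + (23−9.38)²/9.38 = 68.7333
df = 3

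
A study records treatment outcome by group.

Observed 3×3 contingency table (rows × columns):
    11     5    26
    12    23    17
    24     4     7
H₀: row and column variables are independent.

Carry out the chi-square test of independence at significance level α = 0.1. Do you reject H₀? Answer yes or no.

reject H₀: yes

Row totals [42, 52, 35], col totals [47, 32, 50], n=129
χ² = (11−15.30)²/15.30 + (5−10.42)²/10.42 + (26−16.28)²/16.28 + (12−18.95)²/18.95 + (23−12.90)²/12.90 + (17−20.16)²/20.16 + (24−12.75)²/12.75 + (4−8.68)²/8.68 + (7−13.57)²/13.57 = 36.4067
df = 4
p-value (upper-tail) = 0.00000
At α=0.1: p < α → reject H₀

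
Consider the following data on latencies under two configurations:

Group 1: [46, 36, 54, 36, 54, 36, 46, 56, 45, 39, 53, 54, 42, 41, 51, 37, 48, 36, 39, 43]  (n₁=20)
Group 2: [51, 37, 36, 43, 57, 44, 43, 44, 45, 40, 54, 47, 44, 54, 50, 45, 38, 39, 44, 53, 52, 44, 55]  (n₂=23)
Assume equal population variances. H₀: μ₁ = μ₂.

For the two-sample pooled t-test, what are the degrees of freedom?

df = n₁ + n₂ − 2 = 20 + 23 − 2 = 41

degrees of freedom = 41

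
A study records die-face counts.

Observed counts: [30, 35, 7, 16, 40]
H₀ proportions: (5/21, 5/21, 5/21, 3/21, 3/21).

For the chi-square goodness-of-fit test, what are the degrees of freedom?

df = k − 1 = 5 − 1 = 4

degrees of freedom = 4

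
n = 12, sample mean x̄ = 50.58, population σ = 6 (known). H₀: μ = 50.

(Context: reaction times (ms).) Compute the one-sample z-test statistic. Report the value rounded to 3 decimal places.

test statistic = 0.335

SE = σ/√n = 6/√12 = 1.7321
z = (x̄−μ₀)/SE = (50.58−50)/1.7321 = 0.3349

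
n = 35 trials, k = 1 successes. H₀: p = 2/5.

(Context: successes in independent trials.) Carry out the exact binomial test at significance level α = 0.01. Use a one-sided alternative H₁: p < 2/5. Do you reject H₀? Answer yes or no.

reject H₀: yes

Exact binomial: n=35, k=1, p₀=2/5=0.4000
P(X≤1) from Σ C(n,i)·p₀^i·(1−p₀)^(n−i)
p-value (one-sided, H₁ less) = 0.00000
At α=0.01: p < α → reject H₀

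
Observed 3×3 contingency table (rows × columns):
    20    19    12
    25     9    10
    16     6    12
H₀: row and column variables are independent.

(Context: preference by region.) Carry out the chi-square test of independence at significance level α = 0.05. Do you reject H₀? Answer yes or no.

Row totals [51, 44, 34], col totals [61, 34, 34], n=129
χ² = (20−24.12)²/24.12 + (19−13.44)²/13.44 + (12−13.44)²/13.44 + (25−20.81)²/20.81 + (9−11.60)²/11.60 + (10−11.60)²/11.60 + (16−16.08)²/16.08 + (6−8.96)²/8.96 + (12−8.96)²/8.96 = 6.8116
df = 4
p-value (upper-tail) = 0.14618
At α=0.05: p ≥ α → fail to reject H₀

reject H₀: no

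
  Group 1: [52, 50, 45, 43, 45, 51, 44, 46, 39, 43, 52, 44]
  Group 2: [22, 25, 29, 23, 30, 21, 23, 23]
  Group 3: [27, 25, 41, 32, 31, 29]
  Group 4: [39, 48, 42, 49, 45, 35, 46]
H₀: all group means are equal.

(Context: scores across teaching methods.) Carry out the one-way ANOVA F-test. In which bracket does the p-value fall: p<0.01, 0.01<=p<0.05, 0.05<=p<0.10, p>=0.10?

Group means [46.17, 24.50, 30.83, 43.43], grand mean 37.545
SSB = Σnᵢ(x̄ᵢ−x̄)² = 2765.968; SSW = ΣΣ(x−x̄ᵢ)² = 576.214
MSB = 2765.968/3 = 921.9892; MSW = 576.214/29 = 19.8695
F = MSB/MSW = 46.4023
df = (3, 29)
p-value (upper-tail) = 0.00000
→ bracket: p<0.01

p-value bracket: p<0.01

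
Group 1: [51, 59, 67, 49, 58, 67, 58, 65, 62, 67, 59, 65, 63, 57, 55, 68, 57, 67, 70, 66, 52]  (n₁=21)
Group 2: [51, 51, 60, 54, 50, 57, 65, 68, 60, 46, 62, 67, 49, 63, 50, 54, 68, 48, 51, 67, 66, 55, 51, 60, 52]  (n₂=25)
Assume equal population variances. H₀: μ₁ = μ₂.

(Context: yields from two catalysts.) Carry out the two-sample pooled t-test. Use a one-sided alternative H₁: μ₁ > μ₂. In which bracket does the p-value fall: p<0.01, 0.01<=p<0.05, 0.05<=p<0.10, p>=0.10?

x̄₁=61.048, s₁=6.144, n₁=21
x̄₂=57.000, s₂=7.159, n₂=25
s_p² = [20·6.144² + 24·7.159²]/44 = 45.1126
SE = √(s_p²·(1/21+1/25)) = 1.9881
t = (61.048−57.000)/1.9881 = 2.0359
df = 44
p-value (one-sided, H₁ greater) = 0.02391
→ bracket: 0.01<=p<0.05

p-value bracket: 0.01<=p<0.05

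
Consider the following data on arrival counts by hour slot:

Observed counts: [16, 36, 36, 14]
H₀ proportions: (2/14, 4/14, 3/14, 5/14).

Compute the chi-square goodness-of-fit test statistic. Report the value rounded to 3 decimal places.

test statistic = 24.714

n = 102; E_i = n·p_i = [14.57, 29.14, 21.86, 36.43]
χ² = (16−14.57)²/14.57 + (36−29.14)²/29.14 + (36−21.86)²/21.86 + (14−36.43)²/36.43 = 24.7137
df = 3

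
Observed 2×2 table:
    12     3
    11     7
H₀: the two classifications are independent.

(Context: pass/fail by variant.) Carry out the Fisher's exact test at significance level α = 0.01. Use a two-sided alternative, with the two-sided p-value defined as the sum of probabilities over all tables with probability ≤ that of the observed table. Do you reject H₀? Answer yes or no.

reject H₀: no

Margins: r₁=15, r₂=18, c₁=23, c₂=10, n=33
p_obs = C(15,12)·C(18,11)/C(33,23); sum pmf over tables with pmf ≤ p_obs
p-value (two-sided) = 0.28280
At α=0.01: p ≥ α → fail to reject H₀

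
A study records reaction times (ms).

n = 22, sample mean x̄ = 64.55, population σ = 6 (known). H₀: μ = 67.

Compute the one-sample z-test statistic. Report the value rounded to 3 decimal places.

SE = σ/√n = 6/√22 = 1.2792
z = (x̄−μ₀)/SE = (64.55−67)/1.2792 = -1.9153

test statistic = -1.915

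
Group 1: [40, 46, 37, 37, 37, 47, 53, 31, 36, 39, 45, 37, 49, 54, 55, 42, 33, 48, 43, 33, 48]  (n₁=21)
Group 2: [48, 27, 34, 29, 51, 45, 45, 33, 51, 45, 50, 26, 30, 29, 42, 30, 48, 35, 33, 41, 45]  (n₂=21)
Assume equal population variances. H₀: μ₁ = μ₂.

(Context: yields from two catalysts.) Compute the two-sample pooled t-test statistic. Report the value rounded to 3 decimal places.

test statistic = 1.411

x̄₁=42.381, s₁=7.194, n₁=21
x̄₂=38.905, s₂=8.706, n₂=21
s_p² = [20·7.194² + 20·8.706²]/40 = 63.7690
SE = √(s_p²·(1/21+1/21)) = 2.4644
t = (42.381−38.905)/2.4644 = 1.4106
df = 40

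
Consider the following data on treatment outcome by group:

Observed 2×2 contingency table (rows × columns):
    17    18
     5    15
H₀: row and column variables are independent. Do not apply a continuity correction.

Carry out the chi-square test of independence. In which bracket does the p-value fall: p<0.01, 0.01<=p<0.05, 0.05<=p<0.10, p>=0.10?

p-value bracket: 0.05<=p<0.10

Row totals [35, 20], col totals [22, 33], n=55
χ² = (17−14.00)²/14.00 + (18−21.00)²/21.00 + (5−8.00)²/8.00 + (15−12.00)²/12.00 = 2.9464
df = 1
p-value (upper-tail) = 0.08607
→ bracket: 0.05<=p<0.10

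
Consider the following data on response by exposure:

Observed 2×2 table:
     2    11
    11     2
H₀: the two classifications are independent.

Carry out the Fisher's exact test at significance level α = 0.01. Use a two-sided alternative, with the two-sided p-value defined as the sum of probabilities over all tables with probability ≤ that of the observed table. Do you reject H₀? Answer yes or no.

reject H₀: yes

Margins: r₁=13, r₂=13, c₁=13, c₂=13, n=26
p_obs = C(13,2)·C(13,11)/C(26,13); sum pmf over tables with pmf ≤ p_obs
p-value (two-sided) = 0.00120
At α=0.01: p < α → reject H₀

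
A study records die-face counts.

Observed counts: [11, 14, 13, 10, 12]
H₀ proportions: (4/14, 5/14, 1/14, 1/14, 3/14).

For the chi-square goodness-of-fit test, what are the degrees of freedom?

degrees of freedom = 4

df = k − 1 = 5 − 1 = 4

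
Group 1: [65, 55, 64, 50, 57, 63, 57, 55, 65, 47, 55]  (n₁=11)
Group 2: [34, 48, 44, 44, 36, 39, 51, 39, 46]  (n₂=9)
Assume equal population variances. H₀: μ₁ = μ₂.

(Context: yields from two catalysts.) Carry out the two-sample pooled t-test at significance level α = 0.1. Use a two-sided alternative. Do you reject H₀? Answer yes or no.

x̄₁=57.545, s₁=6.089, n₁=11
x̄₂=42.333, s₂=5.679, n₂=9
s_p² = [10·6.089² + 8·5.679²]/18 = 34.9293
SE = √(s_p²·(1/11+1/9)) = 2.6564
t = (57.545−42.333)/2.6564 = 5.7266
df = 18
p-value (two-sided) = 0.00002
At α=0.1: p < α → reject H₀

reject H₀: yes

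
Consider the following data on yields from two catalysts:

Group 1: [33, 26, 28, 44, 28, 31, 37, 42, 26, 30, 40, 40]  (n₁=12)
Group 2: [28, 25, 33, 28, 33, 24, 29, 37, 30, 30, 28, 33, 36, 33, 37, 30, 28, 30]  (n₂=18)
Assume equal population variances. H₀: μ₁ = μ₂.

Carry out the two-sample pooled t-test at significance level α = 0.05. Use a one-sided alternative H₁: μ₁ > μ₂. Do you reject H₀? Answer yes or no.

reject H₀: no

x̄₁=33.750, s₁=6.538, n₁=12
x̄₂=30.667, s₂=3.757, n₂=18
s_p² = [11·6.538² + 17·3.757²]/28 = 25.3661
SE = √(s_p²·(1/12+1/18)) = 1.8770
t = (33.750−30.667)/1.8770 = 1.6427
df = 28
p-value (one-sided, H₁ greater) = 0.05581
At α=0.05: p ≥ α → fail to reject H₀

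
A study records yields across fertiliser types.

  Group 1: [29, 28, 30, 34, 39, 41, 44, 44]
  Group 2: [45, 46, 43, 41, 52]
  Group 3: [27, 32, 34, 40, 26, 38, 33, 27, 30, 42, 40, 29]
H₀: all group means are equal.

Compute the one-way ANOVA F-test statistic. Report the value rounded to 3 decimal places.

test statistic = 7.930

Group means [36.12, 45.40, 33.17], grand mean 36.560
SSB = Σnᵢ(x̄ᵢ−x̄)² = 530.418; SSW = ΣΣ(x−x̄ᵢ)² = 735.742
MSB = 530.418/2 = 265.2092; MSW = 735.742/22 = 33.4428
F = MSB/MSW = 7.9302
df = (2, 22)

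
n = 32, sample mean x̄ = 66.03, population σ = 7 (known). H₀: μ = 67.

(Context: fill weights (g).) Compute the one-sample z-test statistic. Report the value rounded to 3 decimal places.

SE = σ/√n = 7/√32 = 1.2374
z = (x̄−μ₀)/SE = (66.03−67)/1.2374 = -0.7839

test statistic = -0.784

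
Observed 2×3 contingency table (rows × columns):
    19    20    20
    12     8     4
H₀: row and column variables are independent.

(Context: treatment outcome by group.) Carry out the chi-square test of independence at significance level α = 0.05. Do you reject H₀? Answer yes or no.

Row totals [59, 24], col totals [31, 28, 24], n=83
χ² = (19−22.04)²/22.04 + (20−19.90)²/19.90 + (20−17.06)²/17.06 + (12−8.96)²/8.96 + (8−8.10)²/8.10 + (4−6.94)²/6.94 = 3.2002
df = 2
p-value (upper-tail) = 0.20188
At α=0.05: p ≥ α → fail to reject H₀

reject H₀: no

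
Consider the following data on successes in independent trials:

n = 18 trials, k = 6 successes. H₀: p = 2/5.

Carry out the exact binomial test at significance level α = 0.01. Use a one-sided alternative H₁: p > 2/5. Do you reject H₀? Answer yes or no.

Exact binomial: n=18, k=6, p₀=2/5=0.4000
P(X≥6) from Σ C(n,i)·p₀^i·(1−p₀)^(n−i)
p-value (one-sided, H₁ greater) = 0.79124
At α=0.01: p ≥ α → fail to reject H₀

reject H₀: no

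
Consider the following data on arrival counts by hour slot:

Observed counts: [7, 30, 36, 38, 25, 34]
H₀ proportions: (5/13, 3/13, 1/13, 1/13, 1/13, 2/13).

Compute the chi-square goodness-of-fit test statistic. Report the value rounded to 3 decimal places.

test statistic = 155.214

n = 170; E_i = n·p_i = [65.38, 39.23, 13.08, 13.08, 13.08, 26.15]
χ² = (7−65.38)²/65.38 + (30−39.23)²/39.23 + (36−13.08)²/13.08 + (38−13.08)²/13.08 + (25−13.08)²/13.08 + (34−26.15)²/26.15 = 155.2141
df = 5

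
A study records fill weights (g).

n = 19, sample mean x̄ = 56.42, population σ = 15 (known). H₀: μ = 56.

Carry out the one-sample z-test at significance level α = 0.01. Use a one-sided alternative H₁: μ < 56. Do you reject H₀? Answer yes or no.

SE = σ/√n = 15/√19 = 3.4412
z = (x̄−μ₀)/SE = (56.42−56)/3.4412 = 0.1220
p-value (one-sided, H₁ less) = 0.54857
At α=0.01: p ≥ α → fail to reject H₀

reject H₀: no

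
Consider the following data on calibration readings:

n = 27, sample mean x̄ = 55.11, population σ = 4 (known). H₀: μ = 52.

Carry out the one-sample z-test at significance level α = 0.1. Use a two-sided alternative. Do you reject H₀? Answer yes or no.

SE = σ/√n = 4/√27 = 0.7698
z = (x̄−μ₀)/SE = (55.11−52)/0.7698 = 4.0400
p-value (two-sided) = 0.00005
At α=0.1: p < α → reject H₀

reject H₀: yes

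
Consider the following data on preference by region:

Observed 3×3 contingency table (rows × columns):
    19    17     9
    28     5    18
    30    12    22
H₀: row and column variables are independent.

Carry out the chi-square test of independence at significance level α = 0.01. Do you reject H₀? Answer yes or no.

Row totals [45, 51, 64], col totals [77, 34, 49], n=160
χ² = (19−21.66)²/21.66 + (17−9.56)²/9.56 + (9−13.78)²/13.78 + (28−24.54)²/24.54 + (5−10.84)²/10.84 + (18−15.62)²/15.62 + (30−30.80)²/30.80 + (12−13.60)²/13.60 + (22−19.60)²/19.60 = 12.2663
df = 4
p-value (upper-tail) = 0.01548
At α=0.01: p ≥ α → fail to reject H₀

reject H₀: no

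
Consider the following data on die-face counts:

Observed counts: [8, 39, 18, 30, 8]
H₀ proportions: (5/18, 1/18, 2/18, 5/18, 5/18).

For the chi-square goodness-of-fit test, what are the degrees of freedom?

degrees of freedom = 4

df = k − 1 = 5 − 1 = 4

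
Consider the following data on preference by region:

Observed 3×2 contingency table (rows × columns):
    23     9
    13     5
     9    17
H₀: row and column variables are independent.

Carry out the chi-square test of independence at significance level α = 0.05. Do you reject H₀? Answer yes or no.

Row totals [32, 18, 26], col totals [45, 31], n=76
χ² = (23−18.95)²/18.95 + (9−13.05)²/13.05 + (13−10.66)²/10.66 + (5−7.34)²/7.34 + (9−15.39)²/15.39 + (17−10.61)²/10.61 = 9.8991
df = 2
p-value (upper-tail) = 0.00709
At α=0.05: p < α → reject H₀

reject H₀: yes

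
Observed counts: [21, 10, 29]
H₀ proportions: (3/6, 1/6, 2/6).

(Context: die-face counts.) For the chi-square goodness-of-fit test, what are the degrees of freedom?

degrees of freedom = 2

df = k − 1 = 3 − 1 = 2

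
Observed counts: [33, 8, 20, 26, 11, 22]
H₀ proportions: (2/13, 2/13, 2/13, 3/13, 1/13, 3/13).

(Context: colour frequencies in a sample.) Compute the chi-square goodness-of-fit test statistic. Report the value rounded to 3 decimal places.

test statistic = 19.118

n = 120; E_i = n·p_i = [18.46, 18.46, 18.46, 27.69, 9.23, 27.69]
χ² = (33−18.46)²/18.46 + (8−18.46)²/18.46 + (20−18.46)²/18.46 + (26−27.69)²/27.69 + (11−9.23)²/9.23 + (22−27.69)²/27.69 = 19.1181
df = 5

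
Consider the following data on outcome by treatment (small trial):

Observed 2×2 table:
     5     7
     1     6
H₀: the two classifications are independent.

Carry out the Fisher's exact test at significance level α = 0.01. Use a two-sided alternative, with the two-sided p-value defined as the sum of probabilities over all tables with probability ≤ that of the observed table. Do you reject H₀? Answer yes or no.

Margins: r₁=12, r₂=7, c₁=6, c₂=13, n=19
p_obs = C(12,5)·C(7,1)/C(19,6); sum pmf over tables with pmf ≤ p_obs
p-value (two-sided) = 0.33308
At α=0.01: p ≥ α → fail to reject H₀

reject H₀: no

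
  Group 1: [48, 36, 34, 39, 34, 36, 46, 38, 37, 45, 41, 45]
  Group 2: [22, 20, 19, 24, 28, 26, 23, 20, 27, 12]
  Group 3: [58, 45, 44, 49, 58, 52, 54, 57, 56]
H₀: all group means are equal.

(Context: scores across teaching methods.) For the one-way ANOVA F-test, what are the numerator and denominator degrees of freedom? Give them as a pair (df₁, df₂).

k = 3 groups, N = 31 total
df = (k−1, N−k) = (3−1, 31−3) = (2, 28)

degrees of freedom = [2, 28]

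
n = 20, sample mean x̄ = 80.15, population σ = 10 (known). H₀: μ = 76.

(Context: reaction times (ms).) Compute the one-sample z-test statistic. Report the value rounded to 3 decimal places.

SE = σ/√n = 10/√20 = 2.2361
z = (x̄−μ₀)/SE = (80.15−76)/2.2361 = 1.8559

test statistic = 1.856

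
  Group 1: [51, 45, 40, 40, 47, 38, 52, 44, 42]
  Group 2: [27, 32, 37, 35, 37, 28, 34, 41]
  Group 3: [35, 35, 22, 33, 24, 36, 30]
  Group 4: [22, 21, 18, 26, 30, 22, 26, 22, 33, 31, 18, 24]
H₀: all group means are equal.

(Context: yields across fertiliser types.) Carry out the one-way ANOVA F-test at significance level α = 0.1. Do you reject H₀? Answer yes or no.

Group means [44.33, 33.88, 30.71, 24.42], grand mean 32.722
SSB = Σnᵢ(x̄ᵢ−x̄)² = 2080.002; SSW = ΣΣ(x−x̄ᵢ)² = 807.220
MSB = 2080.002/3 = 693.3340; MSW = 807.220/32 = 25.2256
F = MSB/MSW = 27.4853
df = (3, 32)
p-value (upper-tail) = 0.00000
At α=0.1: p < α → reject H₀

reject H₀: yes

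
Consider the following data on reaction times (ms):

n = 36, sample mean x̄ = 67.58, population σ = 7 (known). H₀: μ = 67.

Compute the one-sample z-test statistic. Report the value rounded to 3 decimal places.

SE = σ/√n = 7/√36 = 1.1667
z = (x̄−μ₀)/SE = (67.58−67)/1.1667 = 0.4971

test statistic = 0.497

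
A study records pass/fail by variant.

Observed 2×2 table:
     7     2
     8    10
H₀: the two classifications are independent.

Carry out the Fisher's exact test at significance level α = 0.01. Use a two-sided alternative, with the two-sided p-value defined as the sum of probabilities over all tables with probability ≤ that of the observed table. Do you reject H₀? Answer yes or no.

reject H₀: no

Margins: r₁=9, r₂=18, c₁=15, c₂=12, n=27
p_obs = C(9,7)·C(18,8)/C(27,15); sum pmf over tables with pmf ≤ p_obs
p-value (two-sided) = 0.21724
At α=0.01: p ≥ α → fail to reject H₀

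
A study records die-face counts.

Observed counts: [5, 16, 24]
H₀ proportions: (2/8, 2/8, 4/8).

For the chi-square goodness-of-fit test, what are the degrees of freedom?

degrees of freedom = 2

df = k − 1 = 3 − 1 = 2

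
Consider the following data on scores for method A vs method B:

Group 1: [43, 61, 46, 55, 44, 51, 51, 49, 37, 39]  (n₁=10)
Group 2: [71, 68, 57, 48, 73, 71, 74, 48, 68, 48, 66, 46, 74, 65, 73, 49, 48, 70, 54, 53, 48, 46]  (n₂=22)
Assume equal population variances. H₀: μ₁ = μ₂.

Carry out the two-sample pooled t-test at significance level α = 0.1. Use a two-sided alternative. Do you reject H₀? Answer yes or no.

reject H₀: yes

x̄₁=47.600, s₁=7.321, n₁=10
x̄₂=59.909, s₂=11.101, n₂=22
s_p² = [9·7.321² + 21·11.101²]/30 = 102.3406
SE = √(s_p²·(1/10+1/22)) = 3.8582
t = (47.600−59.909)/3.8582 = -3.1904
df = 30
p-value (two-sided) = 0.00332
At α=0.1: p < α → reject H₀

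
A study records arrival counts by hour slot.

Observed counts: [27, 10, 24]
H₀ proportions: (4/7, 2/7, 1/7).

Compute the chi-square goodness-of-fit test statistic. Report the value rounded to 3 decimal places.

n = 61; E_i = n·p_i = [34.86, 17.43, 8.71]
χ² = (27−34.86)²/34.86 + (10−17.43)²/17.43 + (24−8.71)²/8.71 = 31.7500
df = 2

test statistic = 31.750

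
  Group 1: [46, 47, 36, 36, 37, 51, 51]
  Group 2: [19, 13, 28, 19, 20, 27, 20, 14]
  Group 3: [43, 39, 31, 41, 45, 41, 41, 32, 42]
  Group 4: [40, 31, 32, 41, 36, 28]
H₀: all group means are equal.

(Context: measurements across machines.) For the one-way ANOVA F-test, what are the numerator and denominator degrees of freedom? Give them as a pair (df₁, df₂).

k = 4 groups, N = 30 total
df = (k−1, N−k) = (4−1, 30−4) = (3, 26)

degrees of freedom = [3, 26]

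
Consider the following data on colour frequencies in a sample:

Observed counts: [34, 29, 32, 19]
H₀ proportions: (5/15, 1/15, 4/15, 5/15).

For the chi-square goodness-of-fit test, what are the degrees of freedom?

degrees of freedom = 3

df = k − 1 = 4 − 1 = 3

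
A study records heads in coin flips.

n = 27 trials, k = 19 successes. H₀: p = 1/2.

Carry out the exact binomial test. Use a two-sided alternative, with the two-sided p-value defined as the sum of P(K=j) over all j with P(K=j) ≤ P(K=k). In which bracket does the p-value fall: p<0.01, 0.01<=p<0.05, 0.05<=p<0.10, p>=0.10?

Exact binomial: n=27, k=19, p₀=1/2=0.5000
P(X=j) = C(n,j)·p₀^j·(1−p₀)^(n−j); p = Σ P(X=j) over j with P(X=j) ≤ P(X=19)
p-value (two-sided) = 0.05224
→ bracket: 0.05<=p<0.10

p-value bracket: 0.05<=p<0.10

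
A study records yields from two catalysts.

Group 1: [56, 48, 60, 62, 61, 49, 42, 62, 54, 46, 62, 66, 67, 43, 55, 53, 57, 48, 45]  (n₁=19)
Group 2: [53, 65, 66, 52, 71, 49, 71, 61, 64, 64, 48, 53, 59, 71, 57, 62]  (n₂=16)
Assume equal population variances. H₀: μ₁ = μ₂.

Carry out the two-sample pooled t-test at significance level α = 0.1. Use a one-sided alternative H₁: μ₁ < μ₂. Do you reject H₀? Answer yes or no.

x̄₁=54.526, s₁=7.841, n₁=19
x̄₂=60.375, s₂=7.728, n₂=16
s_p² = [18·7.841² + 15·7.728²]/33 = 60.6814
SE = √(s_p²·(1/19+1/16)) = 2.6432
t = (54.526−60.375)/2.6432 = -2.2128
df = 33
p-value (one-sided, H₁ less) = 0.01697
At α=0.1: p < α → reject H₀

reject H₀: yes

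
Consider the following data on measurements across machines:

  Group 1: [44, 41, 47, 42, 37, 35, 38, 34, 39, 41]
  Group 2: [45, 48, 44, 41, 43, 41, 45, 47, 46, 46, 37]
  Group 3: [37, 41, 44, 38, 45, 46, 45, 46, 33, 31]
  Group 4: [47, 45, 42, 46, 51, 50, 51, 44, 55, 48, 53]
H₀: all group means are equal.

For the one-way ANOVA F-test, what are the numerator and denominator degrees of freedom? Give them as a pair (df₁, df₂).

k = 4 groups, N = 42 total
df = (k−1, N−k) = (4−1, 42−4) = (3, 38)

degrees of freedom = [3, 38]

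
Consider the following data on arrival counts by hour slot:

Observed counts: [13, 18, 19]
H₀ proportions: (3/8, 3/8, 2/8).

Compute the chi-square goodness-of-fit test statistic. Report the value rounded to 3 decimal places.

test statistic = 5.173

n = 50; E_i = n·p_i = [18.75, 18.75, 12.50]
χ² = (13−18.75)²/18.75 + (18−18.75)²/18.75 + (19−12.50)²/12.50 = 5.1733
df = 2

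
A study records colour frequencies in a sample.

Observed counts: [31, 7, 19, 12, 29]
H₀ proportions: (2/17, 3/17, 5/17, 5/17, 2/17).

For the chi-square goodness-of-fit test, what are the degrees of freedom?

df = k − 1 = 5 − 1 = 4

degrees of freedom = 4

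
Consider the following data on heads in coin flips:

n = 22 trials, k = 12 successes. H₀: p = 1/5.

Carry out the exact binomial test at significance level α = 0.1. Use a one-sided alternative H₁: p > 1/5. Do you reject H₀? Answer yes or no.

reject H₀: yes

Exact binomial: n=22, k=12, p₀=1/5=0.2000
P(X≥12) from Σ C(n,i)·p₀^i·(1−p₀)^(n−i)
p-value (one-sided, H₁ greater) = 0.00035
At α=0.1: p < α → reject H₀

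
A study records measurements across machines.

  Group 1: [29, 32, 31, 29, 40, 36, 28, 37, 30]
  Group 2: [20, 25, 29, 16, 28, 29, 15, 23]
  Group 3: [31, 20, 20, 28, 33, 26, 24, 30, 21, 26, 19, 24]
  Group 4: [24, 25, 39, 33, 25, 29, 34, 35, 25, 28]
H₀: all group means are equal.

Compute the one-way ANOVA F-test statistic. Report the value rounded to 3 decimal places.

Group means [32.44, 23.12, 25.17, 29.70], grand mean 27.590
SSB = Σnᵢ(x̄ᵢ−x̄)² = 486.572; SSW = ΣΣ(x−x̄ᵢ)² = 850.864
MSB = 486.572/3 = 162.1907; MSW = 850.864/35 = 24.3104
F = MSB/MSW = 6.6717
df = (3, 35)

test statistic = 6.672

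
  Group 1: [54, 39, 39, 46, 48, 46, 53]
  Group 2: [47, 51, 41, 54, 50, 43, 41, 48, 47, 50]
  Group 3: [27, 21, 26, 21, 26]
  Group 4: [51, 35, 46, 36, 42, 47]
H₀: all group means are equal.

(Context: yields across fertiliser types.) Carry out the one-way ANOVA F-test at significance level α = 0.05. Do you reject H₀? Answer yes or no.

Group means [46.43, 47.20, 24.20, 42.83], grand mean 41.964
SSB = Σnᵢ(x̄ᵢ−x̄)² = 1996.017; SSW = ΣΣ(x−x̄ᵢ)² = 622.948
MSB = 1996.017/3 = 665.3389; MSW = 622.948/24 = 25.9562
F = MSB/MSW = 25.6332
df = (3, 24)
p-value (upper-tail) = 0.00000
At α=0.05: p < α → reject H₀

reject H₀: yes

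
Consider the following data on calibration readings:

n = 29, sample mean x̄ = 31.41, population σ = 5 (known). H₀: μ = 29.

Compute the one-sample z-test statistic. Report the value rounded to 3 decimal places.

SE = σ/√n = 5/√29 = 0.9285
z = (x̄−μ₀)/SE = (31.41−29)/0.9285 = 2.5956

test statistic = 2.596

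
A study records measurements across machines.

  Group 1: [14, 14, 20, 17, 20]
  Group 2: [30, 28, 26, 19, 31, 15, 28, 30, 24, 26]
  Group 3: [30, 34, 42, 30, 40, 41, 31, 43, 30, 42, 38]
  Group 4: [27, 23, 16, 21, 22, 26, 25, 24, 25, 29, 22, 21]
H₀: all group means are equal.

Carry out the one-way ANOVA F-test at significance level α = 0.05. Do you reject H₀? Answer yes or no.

reject H₀: yes

Group means [17.00, 25.70, 36.45, 23.42], grand mean 26.947
SSB = Σnᵢ(x̄ᵢ−x̄)² = 1654.151; SSW = ΣΣ(x−x̄ᵢ)² = 701.744
MSB = 1654.151/3 = 551.3836; MSW = 701.744/34 = 20.6395
F = MSB/MSW = 26.7149
df = (3, 34)
p-value (upper-tail) = 0.00000
At α=0.05: p < α → reject H₀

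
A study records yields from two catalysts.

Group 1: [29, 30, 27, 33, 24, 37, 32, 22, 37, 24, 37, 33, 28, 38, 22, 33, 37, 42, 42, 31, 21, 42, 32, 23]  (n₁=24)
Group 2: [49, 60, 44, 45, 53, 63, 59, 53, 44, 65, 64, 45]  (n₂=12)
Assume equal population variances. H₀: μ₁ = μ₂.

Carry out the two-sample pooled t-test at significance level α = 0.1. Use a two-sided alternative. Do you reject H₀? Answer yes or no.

reject H₀: yes

x̄₁=31.500, s₁=6.653, n₁=24
x̄₂=53.667, s₂=8.261, n₂=12
s_p² = [23·6.653² + 11·8.261²]/34 = 52.0196
SE = √(s_p²·(1/24+1/12)) = 2.5500
t = (31.500−53.667)/2.5500 = -8.6928
df = 34
p-value (two-sided) = 0.00000
At α=0.1: p < α → reject H₀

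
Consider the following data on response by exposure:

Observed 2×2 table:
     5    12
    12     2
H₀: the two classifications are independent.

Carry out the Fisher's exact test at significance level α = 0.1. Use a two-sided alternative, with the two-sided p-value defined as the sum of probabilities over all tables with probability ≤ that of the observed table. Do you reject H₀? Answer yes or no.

reject H₀: yes

Margins: r₁=17, r₂=14, c₁=17, c₂=14, n=31
p_obs = C(17,5)·C(14,12)/C(31,17); sum pmf over tables with pmf ≤ p_obs
p-value (two-sided) = 0.00323
At α=0.1: p < α → reject H₀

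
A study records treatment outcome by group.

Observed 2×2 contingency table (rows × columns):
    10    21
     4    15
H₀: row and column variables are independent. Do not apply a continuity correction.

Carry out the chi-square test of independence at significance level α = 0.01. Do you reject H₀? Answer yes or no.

reject H₀: no

Row totals [31, 19], col totals [14, 36], n=50
χ² = (10−8.68)²/8.68 + (21−22.32)²/22.32 + (4−5.32)²/5.32 + (15−13.68)²/13.68 = 0.7337
df = 1
p-value (upper-tail) = 0.39169
At α=0.01: p ≥ α → fail to reject H₀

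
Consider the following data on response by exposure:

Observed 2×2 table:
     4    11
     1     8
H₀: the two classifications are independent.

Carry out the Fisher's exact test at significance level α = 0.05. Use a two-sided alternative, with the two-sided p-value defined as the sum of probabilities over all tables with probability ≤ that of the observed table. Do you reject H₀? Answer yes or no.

reject H₀: no

Margins: r₁=15, r₂=9, c₁=5, c₂=19, n=24
p_obs = C(15,4)·C(9,1)/C(24,5); sum pmf over tables with pmf ≤ p_obs
p-value (two-sided) = 0.61462
At α=0.05: p ≥ α → fail to reject H₀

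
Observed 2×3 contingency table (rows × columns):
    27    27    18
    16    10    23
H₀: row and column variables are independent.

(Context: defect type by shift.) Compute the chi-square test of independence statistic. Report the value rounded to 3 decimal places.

test statistic = 7.120

Row totals [72, 49], col totals [43, 37, 41], n=121
χ² = (27−25.59)²/25.59 + (27−22.02)²/22.02 + (18−24.40)²/24.40 + (16−17.41)²/17.41 + (10−14.98)²/14.98 + (23−16.60)²/16.60 = 7.1199
df = 2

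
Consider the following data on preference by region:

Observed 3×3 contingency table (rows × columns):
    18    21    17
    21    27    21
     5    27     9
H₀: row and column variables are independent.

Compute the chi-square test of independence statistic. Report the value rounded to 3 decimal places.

Row totals [56, 69, 41], col totals [44, 75, 47], n=166
χ² = (18−14.84)²/14.84 + (21−25.30)²/25.30 + (17−15.86)²/15.86 + (21−18.29)²/18.29 + (27−31.17)²/31.17 + (21−19.54)²/19.54 + (5−10.87)²/10.87 + (27−18.52)²/18.52 + (9−11.61)²/11.61 = 10.1879
df = 4

test statistic = 10.188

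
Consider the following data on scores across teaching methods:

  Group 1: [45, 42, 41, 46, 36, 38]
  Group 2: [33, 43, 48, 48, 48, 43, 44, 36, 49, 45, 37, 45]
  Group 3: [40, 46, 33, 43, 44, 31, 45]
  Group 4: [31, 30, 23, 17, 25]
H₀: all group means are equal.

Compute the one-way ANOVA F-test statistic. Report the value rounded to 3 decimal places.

Group means [41.33, 43.25, 40.29, 25.20], grand mean 39.167
SSB = Σnᵢ(x̄ᵢ−x̄)² = 1212.355; SSW = ΣΣ(x−x̄ᵢ)² = 723.812
MSB = 1212.355/3 = 404.1183; MSW = 723.812/26 = 27.8389
F = MSB/MSW = 14.5163
df = (3, 26)

test statistic = 14.516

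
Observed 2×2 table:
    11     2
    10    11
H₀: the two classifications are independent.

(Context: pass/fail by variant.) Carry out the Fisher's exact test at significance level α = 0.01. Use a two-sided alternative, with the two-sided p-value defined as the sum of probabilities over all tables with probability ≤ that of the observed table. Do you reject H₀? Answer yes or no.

reject H₀: no

Margins: r₁=13, r₂=21, c₁=21, c₂=13, n=34
p_obs = C(13,11)·C(21,10)/C(34,21); sum pmf over tables with pmf ≤ p_obs
p-value (two-sided) = 0.06724
At α=0.01: p ≥ α → fail to reject H₀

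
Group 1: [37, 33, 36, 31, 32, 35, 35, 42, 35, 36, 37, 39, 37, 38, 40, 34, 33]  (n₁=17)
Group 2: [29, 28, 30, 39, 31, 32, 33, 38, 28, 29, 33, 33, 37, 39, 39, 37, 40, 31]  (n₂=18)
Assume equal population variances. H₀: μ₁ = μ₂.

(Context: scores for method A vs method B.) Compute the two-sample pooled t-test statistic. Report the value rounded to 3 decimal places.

test statistic = 1.795

x̄₁=35.882, s₁=2.891, n₁=17
x̄₂=33.667, s₂=4.243, n₂=18
s_p² = [16·2.891² + 17·4.243²]/33 = 13.3262
SE = √(s_p²·(1/17+1/18)) = 1.2346
t = (35.882−33.667)/1.2346 = 1.7947
df = 33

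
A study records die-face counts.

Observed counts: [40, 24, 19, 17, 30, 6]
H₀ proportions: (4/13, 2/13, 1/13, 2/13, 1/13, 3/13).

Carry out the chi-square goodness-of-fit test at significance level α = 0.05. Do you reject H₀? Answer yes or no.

n = 136; E_i = n·p_i = [41.85, 20.92, 10.46, 20.92, 10.46, 31.38]
χ² = (40−41.85)²/41.85 + (24−20.92)²/20.92 + (19−10.46)²/10.46 + (17−20.92)²/20.92 + (30−10.46)²/10.46 + (6−31.38)²/31.38 = 65.2610
df = 5
p-value (upper-tail) = 0.00000
At α=0.05: p < α → reject H₀

reject H₀: yes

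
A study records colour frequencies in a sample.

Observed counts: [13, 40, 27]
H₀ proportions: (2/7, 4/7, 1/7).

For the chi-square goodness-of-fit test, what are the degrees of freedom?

degrees of freedom = 2

df = k − 1 = 3 − 1 = 2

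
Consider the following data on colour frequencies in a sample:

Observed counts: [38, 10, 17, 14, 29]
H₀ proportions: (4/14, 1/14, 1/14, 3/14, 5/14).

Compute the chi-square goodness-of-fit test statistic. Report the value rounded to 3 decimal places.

n = 108; E_i = n·p_i = [30.86, 7.71, 7.71, 23.14, 38.57]
χ² = (38−30.86)²/30.86 + (10−7.71)²/7.71 + (17−7.71)²/7.71 + (14−23.14)²/23.14 + (29−38.57)²/38.57 = 19.4951
df = 4

test statistic = 19.495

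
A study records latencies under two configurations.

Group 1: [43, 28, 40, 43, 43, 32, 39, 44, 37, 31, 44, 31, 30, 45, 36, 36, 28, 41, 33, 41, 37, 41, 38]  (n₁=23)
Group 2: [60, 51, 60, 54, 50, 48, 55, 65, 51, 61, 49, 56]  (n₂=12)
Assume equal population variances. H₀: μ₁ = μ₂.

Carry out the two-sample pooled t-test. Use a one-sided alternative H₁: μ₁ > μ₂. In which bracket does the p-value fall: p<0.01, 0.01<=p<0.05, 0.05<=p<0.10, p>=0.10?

x̄₁=37.435, s₁=5.451, n₁=23
x̄₂=55.000, s₂=5.477, n₂=12
s_p² = [22·5.451² + 11·5.477²]/33 = 29.8076
SE = √(s_p²·(1/23+1/12)) = 1.9442
t = (37.435−55.000)/1.9442 = -9.0346
df = 33
p-value (one-sided, H₁ greater) = 1.00000
→ bracket: p>=0.10

p-value bracket: p>=0.10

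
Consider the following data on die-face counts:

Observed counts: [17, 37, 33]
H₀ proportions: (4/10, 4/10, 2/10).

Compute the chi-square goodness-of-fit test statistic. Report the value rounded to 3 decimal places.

test statistic = 23.230

n = 87; E_i = n·p_i = [34.80, 34.80, 17.40]
χ² = (17−34.80)²/34.80 + (37−34.80)²/34.80 + (33−17.40)²/17.40 = 23.2299
df = 2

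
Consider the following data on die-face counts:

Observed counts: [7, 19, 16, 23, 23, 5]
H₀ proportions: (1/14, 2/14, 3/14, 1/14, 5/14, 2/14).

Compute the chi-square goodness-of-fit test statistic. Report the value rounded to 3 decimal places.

test statistic = 51.837

n = 93; E_i = n·p_i = [6.64, 13.29, 19.93, 6.64, 33.21, 13.29]
χ² = (7−6.64)²/6.64 + (19−13.29)²/13.29 + (16−19.93)²/19.93 + (23−6.64)²/6.64 + (23−33.21)²/33.21 + (5−13.29)²/13.29 = 51.8373
df = 5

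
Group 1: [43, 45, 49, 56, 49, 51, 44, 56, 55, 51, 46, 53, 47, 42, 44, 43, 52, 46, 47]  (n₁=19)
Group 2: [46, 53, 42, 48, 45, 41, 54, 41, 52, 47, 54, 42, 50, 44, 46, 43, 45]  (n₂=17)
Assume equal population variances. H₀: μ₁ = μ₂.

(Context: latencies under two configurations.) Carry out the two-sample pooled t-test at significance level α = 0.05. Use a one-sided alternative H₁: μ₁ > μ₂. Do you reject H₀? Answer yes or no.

reject H₀: no

x̄₁=48.368, s₁=4.549, n₁=19
x̄₂=46.647, s₂=4.499, n₂=17
s_p² = [18·4.549² + 16·4.499²]/34 = 20.4795
SE = √(s_p²·(1/19+1/17)) = 1.5108
t = (48.368−46.647)/1.5108 = 1.1394
df = 34
p-value (one-sided, H₁ greater) = 0.13126
At α=0.05: p ≥ α → fail to reject H₀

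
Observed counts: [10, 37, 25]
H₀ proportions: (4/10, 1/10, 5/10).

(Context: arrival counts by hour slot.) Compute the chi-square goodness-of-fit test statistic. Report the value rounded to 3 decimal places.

test statistic = 138.972

n = 72; E_i = n·p_i = [28.80, 7.20, 36.00]
χ² = (10−28.80)²/28.80 + (37−7.20)²/7.20 + (25−36.00)²/36.00 = 138.9722
df = 2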